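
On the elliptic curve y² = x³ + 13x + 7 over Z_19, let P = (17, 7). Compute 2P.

(10, 15)

tangent at (17, 7): λ = (3·17² + 13)/(2·7) ≡ 6/14. 14⁻¹ ≡ 15 (mod 19), so λ ≡ 6·15 ≡ 14.
  x = λ² - 17 - 17 = 196 - 34 ≡ 10; y = λ·(17 - 10) - 7 ≡ 15. → (10, 15)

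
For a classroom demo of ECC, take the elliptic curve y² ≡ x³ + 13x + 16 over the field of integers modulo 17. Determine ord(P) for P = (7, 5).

2P: tangent at (7, 5): λ = (3·7² + 13)/(2·5) ≡ 7/10. 10⁻¹ ≡ 12 (mod 17) since 10·12 = 120 ≡ 1, so λ ≡ 7·12 ≡ 16.
  x = λ² - 7 - 7 = 256 - 14 ≡ 4; y = λ·(7 - 4) - 5 ≡ 9. → (4, 9)
3P: (4, 9) + (7, 5). λ = (5 - 9)/(7 - 4) ≡ 13/3 mod 17. 3⁻¹ ≡ 6 (mod 17) since 3·6 = 18 ≡ 1, so λ ≡ 10.
  x = λ² - 4 - 7 = 100 - 11 ≡ 4; y = λ·(4 - 4) - 9 ≡ 8. → (4, 8)
4P: (4, 8) + (7, 5). λ = (5 - 8)/(7 - 4) ≡ 14/3 mod 17. 3⁻¹ ≡ 6 (mod 17) since 3·6 = 18 ≡ 1, so λ ≡ 16.
  x = λ² - 4 - 7 = 256 - 11 ≡ 7; y = λ·(4 - 7) - 8 ≡ 12. → (7, 12)
5P: (7, 12) + (7, 5): same x and y₁ ≡ -y₂, so the sum is O.
5P = O, so the order is 5.

5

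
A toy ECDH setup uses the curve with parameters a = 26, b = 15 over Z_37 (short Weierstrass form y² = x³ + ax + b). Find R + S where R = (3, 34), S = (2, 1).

(11, 35)

(3, 34) + (2, 1). λ = (1 - 34)/(2 - 3) ≡ 4/36 mod 37. 36⁻¹ ≡ 36 (mod 37), so λ ≡ 33.
  x = λ² - 3 - 2 = 1089 - 5 ≡ 11; y = λ·(3 - 11) - 34 ≡ 35. → (11, 35)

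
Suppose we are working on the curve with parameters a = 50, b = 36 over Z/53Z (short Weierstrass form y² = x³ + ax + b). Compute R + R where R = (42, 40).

tangent at (42, 40): λ = (3·42² + 50)/(2·40) ≡ 42/27. 27⁻¹ ≡ 2 (mod 53), so λ ≡ 42·2 ≡ 31.
  x = λ² - 42 - 42 = 961 - 84 ≡ 29; y = λ·(42 - 29) - 40 ≡ 45. → (29, 45)

(29, 45)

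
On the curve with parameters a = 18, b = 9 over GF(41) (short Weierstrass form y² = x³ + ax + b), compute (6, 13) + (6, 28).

The two points share x = 6 and their y-coordinates satisfy 13 + 28 ≡ 0 (mod 41), so they are inverses. Their sum is the point at infinity.

O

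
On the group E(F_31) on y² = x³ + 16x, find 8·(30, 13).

Write G = (30, 13).
Repeated addition: build up to 8G.
2G: tangent at (30, 13): λ = (3·30² + 16)/(2·13) ≡ 19/26. 26⁻¹ ≡ 6 (mod 31), so λ ≡ 19·6 ≡ 21.
  x = λ² - 30 - 30 = 441 - 60 ≡ 9; y = λ·(30 - 9) - 13 ≡ 25. → (9, 25)
3G: (9, 25) + (30, 13). λ = (13 - 25)/(30 - 9) ≡ 19/21 mod 31. 21⁻¹ ≡ 3 (mod 31) since 21·3 = 63 ≡ 1, so λ ≡ 26.
  x = λ² - 9 - 30 = 676 - 39 ≡ 17; y = λ·(9 - 17) - 25 ≡ 15. → (17, 15)
4G: (17, 15) + (30, 13). λ = (13 - 15)/(30 - 17) ≡ 29/13 mod 31. 13⁻¹ ≡ 12 (mod 31) since 13·12 = 156 ≡ 1, so λ ≡ 7.
  x = λ² - 17 - 30 = 49 - 47 ≡ 2; y = λ·(17 - 2) - 15 ≡ 28. → (2, 28)
5G: (2, 28) + (30, 13). λ = (13 - 28)/(30 - 2) ≡ 16/28 mod 31. 28⁻¹ ≡ 10 (mod 31), so λ ≡ 5.
  x = λ² - 2 - 30 = 25 - 32 ≡ 24; y = λ·(2 - 24) - 28 ≡ 17. → (24, 17)
6G: (24, 17) + (30, 13). λ = (13 - 17)/(30 - 24) ≡ 27/6 mod 31. 6⁻¹ ≡ 26 (mod 31) since 6·26 = 156 ≡ 1, so λ ≡ 20.
  x = λ² - 24 - 30 = 400 - 54 ≡ 5; y = λ·(24 - 5) - 17 ≡ 22. → (5, 22)
7G: (5, 22) + (30, 13). λ = (13 - 22)/(30 - 5) ≡ 22/25 mod 31. 25⁻¹ ≡ 5 (mod 31), so λ ≡ 17.
  x = λ² - 5 - 30 = 289 - 35 ≡ 6; y = λ·(5 - 6) - 22 ≡ 23. → (6, 23)
8G: (6, 23) + (30, 13). λ = (13 - 23)/(30 - 6) ≡ 21/24 mod 31. 24⁻¹ ≡ 22 (mod 31) since 24·22 = 528 ≡ 1, so λ ≡ 28.
  x = λ² - 6 - 30 = 784 - 36 ≡ 4; y = λ·(6 - 4) - 23 ≡ 2. → (4, 2)

(4, 2)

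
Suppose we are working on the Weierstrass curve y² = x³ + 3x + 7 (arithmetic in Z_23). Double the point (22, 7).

(5, 20)

tangent at (22, 7): λ = (3·22² + 3)/(2·7) ≡ 6/14. 14⁻¹ ≡ 5 (mod 23), so λ ≡ 6·5 ≡ 7.
  x = λ² - 22 - 22 = 49 - 44 ≡ 5; y = λ·(22 - 5) - 7 ≡ 20. → (5, 20)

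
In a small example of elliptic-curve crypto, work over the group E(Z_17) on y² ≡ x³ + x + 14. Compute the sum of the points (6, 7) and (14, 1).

(6, 7) + (14, 1). λ = (1 - 7)/(14 - 6) ≡ 11/8 mod 17. 8⁻¹ ≡ 15 (mod 17), so λ ≡ 12.
  x = λ² - 6 - 14 = 144 - 20 ≡ 5; y = λ·(6 - 5) - 7 ≡ 5. → (5, 5)

(5, 5)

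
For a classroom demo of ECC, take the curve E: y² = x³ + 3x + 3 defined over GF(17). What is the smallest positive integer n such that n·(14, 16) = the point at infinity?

2P: tangent at (14, 16): λ = (3·14² + 3)/(2·16) ≡ 13/15. 15⁻¹ ≡ 8 (mod 17) since 15·8 = 120 ≡ 1, so λ ≡ 13·8 ≡ 2.
  x = λ² - 14 - 14 = 4 - 28 ≡ 10; y = λ·(14 - 10) - 16 ≡ 9. → (10, 9)
3P: (10, 9) + (14, 16). λ = (16 - 9)/(14 - 10) ≡ 7/4 mod 17. 4⁻¹ ≡ 13 (mod 17) since 4·13 = 52 ≡ 1, so λ ≡ 6.
  x = λ² - 10 - 14 = 36 - 24 ≡ 12; y = λ·(10 - 12) - 9 ≡ 13. → (12, 13)
4P: (12, 13) + (14, 16). λ = (16 - 13)/(14 - 12) ≡ 3/2 mod 17. 2⁻¹ ≡ 9 (mod 17), so λ ≡ 10.
  x = λ² - 12 - 14 = 100 - 26 ≡ 6; y = λ·(12 - 6) - 13 ≡ 13. → (6, 13)
5P: (6, 13) + (14, 16). λ = (16 - 13)/(14 - 6) ≡ 3/8 mod 17. 8⁻¹ ≡ 15 (mod 17), so λ ≡ 11.
  x = λ² - 6 - 14 = 121 - 20 ≡ 16; y = λ·(6 - 16) - 13 ≡ 13. → (16, 13)
6P: (16, 13) + (14, 16). λ = (16 - 13)/(14 - 16) ≡ 3/15 mod 17. 15⁻¹ ≡ 8 (mod 17) since 15·8 = 120 ≡ 1, so λ ≡ 7.
  x = λ² - 16 - 14 = 49 - 30 ≡ 2; y = λ·(16 - 2) - 13 ≡ 0. → (2, 0)
7P: (2, 0) + (14, 16). λ = (16 - 0)/(14 - 2) ≡ 16/12 mod 17. 12⁻¹ ≡ 10 (mod 17) since 12·10 = 120 ≡ 1, so λ ≡ 7.
  x = λ² - 2 - 14 = 49 - 16 ≡ 16; y = λ·(2 - 16) - 0 ≡ 4. → (16, 4)
8P: (16, 4) + (14, 16). λ = (16 - 4)/(14 - 16) ≡ 12/15 mod 17. 15⁻¹ ≡ 8 (mod 17), so λ ≡ 11.
  x = λ² - 16 - 14 = 121 - 30 ≡ 6; y = λ·(16 - 6) - 4 ≡ 4. → (6, 4)
9P: (6, 4) + (14, 16). λ = (16 - 4)/(14 - 6) ≡ 12/8 mod 17. 8⁻¹ ≡ 15 (mod 17), so λ ≡ 10.
  x = λ² - 6 - 14 = 100 - 20 ≡ 12; y = λ·(6 - 12) - 4 ≡ 4. → (12, 4)
10P: (12, 4) + (14, 16). λ = (16 - 4)/(14 - 12) ≡ 12/2 mod 17. 2⁻¹ ≡ 9 (mod 17) since 2·9 = 18 ≡ 1, so λ ≡ 6.
  x = λ² - 12 - 14 = 36 - 26 ≡ 10; y = λ·(12 - 10) - 4 ≡ 8. → (10, 8)
11P: (10, 8) + (14, 16). λ = (16 - 8)/(14 - 10) ≡ 8/4 mod 17. 4⁻¹ ≡ 13 (mod 17), so λ ≡ 2.
  x = λ² - 10 - 14 = 4 - 24 ≡ 14; y = λ·(10 - 14) - 8 ≡ 1. → (14, 1)
12P: (14, 1) + (14, 16): same x and y₁ ≡ -y₂, so the sum is the point at infinity.
12P = the point at infinity, so the order is 12.

12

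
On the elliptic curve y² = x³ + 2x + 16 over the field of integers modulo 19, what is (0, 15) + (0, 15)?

tangent at (0, 15): λ = (3·0² + 2)/(2·15) ≡ 2/11. 11⁻¹ ≡ 7 (mod 19), so λ ≡ 2·7 ≡ 14.
  x = λ² - 0 - 0 = 196 - 0 ≡ 6; y = λ·(0 - 6) - 15 ≡ 15. → (6, 15)

(6, 15)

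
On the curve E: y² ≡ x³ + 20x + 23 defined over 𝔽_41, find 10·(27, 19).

Write P = (27, 19).
Double-and-add on 10 = (1010)₂. Start with P = (27, 19) for the leading 1-bit.
double: tangent at (27, 19): λ = (3·27² + 20)/(2·19) ≡ 34/38. 38⁻¹ ≡ 27 (mod 41) since 38·27 = 1026 ≡ 1, so λ ≡ 34·27 ≡ 16.
  x = λ² - 27 - 27 = 256 - 54 ≡ 38; y = λ·(27 - 38) - 19 ≡ 10. → (38, 10)
double: tangent at (38, 10): λ = (3·38² + 20)/(2·10) ≡ 6/20. 20⁻¹ ≡ 39 (mod 41), so λ ≡ 6·39 ≡ 29.
  x = λ² - 38 - 38 = 841 - 76 ≡ 27; y = λ·(38 - 27) - 10 ≡ 22. → (27, 22)
add P: (27, 22) + (27, 19): same x and y₁ ≡ -y₂, so the sum is the point at infinity.
double: the point at infinity + the point at infinity = the point at infinity (identity).

O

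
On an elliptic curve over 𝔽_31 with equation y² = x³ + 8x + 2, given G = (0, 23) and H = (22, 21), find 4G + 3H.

(10, 11)

First 4G:
Repeated addition: build up to 4G.
2G: tangent at (0, 23): λ = (3·0² + 8)/(2·23) ≡ 8/15. 15⁻¹ ≡ 29 (mod 31) since 15·29 = 435 ≡ 1, so λ ≡ 8·29 ≡ 15.
  x = λ² - 0 - 0 = 225 - 0 ≡ 8; y = λ·(0 - 8) - 23 ≡ 12. → (8, 12)
3G: (8, 12) + (0, 23). λ = (23 - 12)/(0 - 8) ≡ 11/23 mod 31. 23⁻¹ ≡ 27 (mod 31), so λ ≡ 18.
  x = λ² - 8 - 0 = 324 - 8 ≡ 6; y = λ·(8 - 6) - 12 ≡ 24. → (6, 24)
4G: (6, 24) + (0, 23). λ = (23 - 24)/(0 - 6) ≡ 30/25 mod 31. 25⁻¹ ≡ 5 (mod 31), so λ ≡ 26.
  x = λ² - 6 - 0 = 676 - 6 ≡ 19; y = λ·(6 - 19) - 24 ≡ 10. → (19, 10)
4G = (19, 10).
Next 3H:
Repeated addition: build up to 3H.
2H: tangent at (22, 21): λ = (3·22² + 8)/(2·21) ≡ 3/11. 11⁻¹ ≡ 17 (mod 31), so λ ≡ 3·17 ≡ 20.
  x = λ² - 22 - 22 = 400 - 44 ≡ 15; y = λ·(22 - 15) - 21 ≡ 26. → (15, 26)
3H: (15, 26) + (22, 21). λ = (21 - 26)/(22 - 15) ≡ 26/7 mod 31. 7⁻¹ ≡ 9 (mod 31) since 7·9 = 63 ≡ 1, so λ ≡ 17.
  x = λ² - 15 - 22 = 289 - 37 ≡ 4; y = λ·(15 - 4) - 26 ≡ 6. → (4, 6)
3H = (4, 6).
Finally 4G + 3H:
(19, 10) + (4, 6). λ = (6 - 10)/(4 - 19) ≡ 27/16 mod 31. 16⁻¹ ≡ 2 (mod 31) since 16·2 = 32 ≡ 1, so λ ≡ 23.
  x = λ² - 19 - 4 = 529 - 23 ≡ 10; y = λ·(19 - 10) - 10 ≡ 11. → (10, 11)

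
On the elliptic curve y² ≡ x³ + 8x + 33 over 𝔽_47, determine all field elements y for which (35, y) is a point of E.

18, 29

x³ + 8x + 33 = 43188 ≡ 42 (mod 47).
Square roots of 42 mod 47: 18 and 29 (since 18² = 324 ≡ 42).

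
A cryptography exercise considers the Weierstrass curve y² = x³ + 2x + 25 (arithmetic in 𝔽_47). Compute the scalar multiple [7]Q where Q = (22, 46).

(16, 39)

Repeated addition: build up to 7Q.
2Q: tangent at (22, 46): λ = (3·22² + 2)/(2·46) ≡ 44/45. 45⁻¹ ≡ 23 (mod 47), so λ ≡ 44·23 ≡ 25.
  x = λ² - 22 - 22 = 625 - 44 ≡ 17; y = λ·(22 - 17) - 46 ≡ 32. → (17, 32)
3Q: (17, 32) + (22, 46). λ = (46 - 32)/(22 - 17) ≡ 14/5 mod 47. 5⁻¹ ≡ 19 (mod 47), so λ ≡ 31.
  x = λ² - 17 - 22 = 961 - 39 ≡ 29; y = λ·(17 - 29) - 32 ≡ 19. → (29, 19)
4Q: (29, 19) + (22, 46). λ = (46 - 19)/(22 - 29) ≡ 27/40 mod 47. 40⁻¹ ≡ 20 (mod 47) since 40·20 = 800 ≡ 1, so λ ≡ 23.
  x = λ² - 29 - 22 = 529 - 51 ≡ 8; y = λ·(29 - 8) - 19 ≡ 41. → (8, 41)
5Q: (8, 41) + (22, 46). λ = (46 - 41)/(22 - 8) ≡ 5/14 mod 47. 14⁻¹ ≡ 37 (mod 47) since 14·37 = 518 ≡ 1, so λ ≡ 44.
  x = λ² - 8 - 22 = 1936 - 30 ≡ 26; y = λ·(8 - 26) - 41 ≡ 13. → (26, 13)
6Q: (26, 13) + (22, 46). λ = (46 - 13)/(22 - 26) ≡ 33/43 mod 47. 43⁻¹ ≡ 35 (mod 47) since 43·35 = 1505 ≡ 1, so λ ≡ 27.
  x = λ² - 26 - 22 = 729 - 48 ≡ 23; y = λ·(26 - 23) - 13 ≡ 21. → (23, 21)
7Q: (23, 21) + (22, 46). λ = (46 - 21)/(22 - 23) ≡ 25/46 mod 47. 46⁻¹ ≡ 46 (mod 47), so λ ≡ 22.
  x = λ² - 23 - 22 = 484 - 45 ≡ 16; y = λ·(23 - 16) - 21 ≡ 39. → (16, 39)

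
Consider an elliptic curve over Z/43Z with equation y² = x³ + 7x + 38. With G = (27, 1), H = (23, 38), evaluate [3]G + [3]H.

First 3G:
Repeated addition: build up to 3G.
2G: tangent at (27, 1): λ = (3·27² + 7)/(2·1) ≡ 1/2. 2⁻¹ ≡ 22 (mod 43), so λ ≡ 1·22 ≡ 22.
  x = λ² - 27 - 27 = 484 - 54 ≡ 0; y = λ·(27 - 0) - 1 ≡ 34. → (0, 34)
3G: (0, 34) + (27, 1). λ = (1 - 34)/(27 - 0) ≡ 10/27 mod 43. 27⁻¹ ≡ 8 (mod 43), so λ ≡ 37.
  x = λ² - 0 - 27 = 1369 - 27 ≡ 9; y = λ·(0 - 9) - 34 ≡ 20. → (9, 20)
3G = (9, 20).
Next 3H:
Repeated addition: build up to 3H.
2H: tangent at (23, 38): λ = (3·23² + 7)/(2·38) ≡ 3/33. 33⁻¹ ≡ 30 (mod 43), so λ ≡ 3·30 ≡ 4.
  x = λ² - 23 - 23 = 16 - 46 ≡ 13; y = λ·(23 - 13) - 38 ≡ 2. → (13, 2)
3H: (13, 2) + (23, 38). λ = (38 - 2)/(23 - 13) ≡ 36/10 mod 43. 10⁻¹ ≡ 13 (mod 43) since 10·13 = 130 ≡ 1, so λ ≡ 38.
  x = λ² - 13 - 23 = 1444 - 36 ≡ 32; y = λ·(13 - 32) - 2 ≡ 7. → (32, 7)
3H = (32, 7).
Finally 3G + 3H:
(9, 20) + (32, 7). λ = (7 - 20)/(32 - 9) ≡ 30/23 mod 43. 23⁻¹ ≡ 15 (mod 43), so λ ≡ 20.
  x = λ² - 9 - 32 = 400 - 41 ≡ 15; y = λ·(9 - 15) - 20 ≡ 32. → (15, 32)

(15, 32)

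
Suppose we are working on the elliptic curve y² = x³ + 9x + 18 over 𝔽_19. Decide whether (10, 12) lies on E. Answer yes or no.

no

y² = 12² ≡ 11; x³ + 9x + 18 = 1108 ≡ 6 (mod 19). 11 ≠ 6.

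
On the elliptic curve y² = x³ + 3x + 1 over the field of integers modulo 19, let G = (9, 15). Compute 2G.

tangent at (9, 15): λ = (3·9² + 3)/(2·15) ≡ 18/11. 11⁻¹ ≡ 7 (mod 19), so λ ≡ 18·7 ≡ 12.
  x = λ² - 9 - 9 = 144 - 18 ≡ 12; y = λ·(9 - 12) - 15 ≡ 6. → (12, 6)

(12, 6)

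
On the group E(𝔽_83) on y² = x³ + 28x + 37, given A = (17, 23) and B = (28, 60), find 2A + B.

(49, 6)

First 2A:
Repeated addition: build up to 2A.
2A: tangent at (17, 23): λ = (3·17² + 28)/(2·23) ≡ 65/46. 46⁻¹ ≡ 74 (mod 83), so λ ≡ 65·74 ≡ 79.
  x = λ² - 17 - 17 = 6241 - 34 ≡ 65; y = λ·(17 - 65) - 23 ≡ 3. → (65, 3)
2A = (65, 3).
Finally 2A + B:
(65, 3) + (28, 60). λ = (60 - 3)/(28 - 65) ≡ 57/46 mod 83. 46⁻¹ ≡ 74 (mod 83) since 46·74 = 3404 ≡ 1, so λ ≡ 68.
  x = λ² - 65 - 28 = 4624 - 93 ≡ 49; y = λ·(65 - 49) - 3 ≡ 6. → (49, 6)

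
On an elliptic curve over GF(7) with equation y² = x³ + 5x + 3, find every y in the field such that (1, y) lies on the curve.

x³ + 5x + 3 = 9 ≡ 2 (mod 7).
Square roots of 2 mod 7: 3 and 4 (since 3² = 9 ≡ 2).

3, 4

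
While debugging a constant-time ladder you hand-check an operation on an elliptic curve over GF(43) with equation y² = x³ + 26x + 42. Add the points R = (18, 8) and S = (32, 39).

(18, 8) + (32, 39). λ = (39 - 8)/(32 - 18) ≡ 31/14 mod 43. 14⁻¹ ≡ 40 (mod 43), so λ ≡ 36.
  x = λ² - 18 - 32 = 1296 - 50 ≡ 42; y = λ·(18 - 42) - 8 ≡ 31. → (42, 31)

(42, 31)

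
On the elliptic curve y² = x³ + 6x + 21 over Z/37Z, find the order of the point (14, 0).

2P: (14, 0) + (14, 0): same x and y₁ ≡ -y₂, so the sum is O.
2P = O, so the order is 2.

2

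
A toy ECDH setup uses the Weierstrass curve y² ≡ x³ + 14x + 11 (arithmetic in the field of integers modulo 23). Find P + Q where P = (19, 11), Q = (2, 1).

(19, 11) + (2, 1). λ = (1 - 11)/(2 - 19) ≡ 13/6 mod 23. 6⁻¹ ≡ 4 (mod 23), so λ ≡ 6.
  x = λ² - 19 - 2 = 36 - 21 ≡ 15; y = λ·(19 - 15) - 11 ≡ 13. → (15, 13)

(15, 13)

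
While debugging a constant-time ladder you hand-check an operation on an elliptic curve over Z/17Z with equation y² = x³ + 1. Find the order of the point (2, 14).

2P: tangent at (2, 14): λ = (3·2² + 0)/(2·14) ≡ 12/11. 11⁻¹ ≡ 14 (mod 17), so λ ≡ 12·14 ≡ 15.
  x = λ² - 2 - 2 = 225 - 4 ≡ 0; y = λ·(2 - 0) - 14 ≡ 16. → (0, 16)
3P: (0, 16) + (2, 14). λ = (14 - 16)/(2 - 0) ≡ 15/2 mod 17. 2⁻¹ ≡ 9 (mod 17), so λ ≡ 16.
  x = λ² - 0 - 2 = 256 - 2 ≡ 16; y = λ·(0 - 16) - 16 ≡ 0. → (16, 0)
4P: (16, 0) + (2, 14). λ = (14 - 0)/(2 - 16) ≡ 14/3 mod 17. 3⁻¹ ≡ 6 (mod 17), so λ ≡ 16.
  x = λ² - 16 - 2 = 256 - 18 ≡ 0; y = λ·(16 - 0) - 0 ≡ 1. → (0, 1)
5P: (0, 1) + (2, 14). λ = (14 - 1)/(2 - 0) ≡ 13/2 mod 17. 2⁻¹ ≡ 9 (mod 17) since 2·9 = 18 ≡ 1, so λ ≡ 15.
  x = λ² - 0 - 2 = 225 - 2 ≡ 2; y = λ·(0 - 2) - 1 ≡ 3. → (2, 3)
6P: (2, 3) + (2, 14): same x and y₁ ≡ -y₂, so the sum is O.
6P = O, so the order is 6.

6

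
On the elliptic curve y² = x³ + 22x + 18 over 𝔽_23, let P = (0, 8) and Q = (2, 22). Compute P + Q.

(0, 8) + (2, 22). λ = (22 - 8)/(2 - 0) ≡ 14/2 mod 23. 2⁻¹ ≡ 12 (mod 23), so λ ≡ 7.
  x = λ² - 0 - 2 = 49 - 2 ≡ 1; y = λ·(0 - 1) - 8 ≡ 8. → (1, 8)

(1, 8)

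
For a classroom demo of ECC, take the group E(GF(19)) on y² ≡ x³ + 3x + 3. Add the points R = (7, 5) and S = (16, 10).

(1, 11)

(7, 5) + (16, 10). λ = (10 - 5)/(16 - 7) ≡ 5/9 mod 19. 9⁻¹ ≡ 17 (mod 19) since 9·17 = 153 ≡ 1, so λ ≡ 9.
  x = λ² - 7 - 16 = 81 - 23 ≡ 1; y = λ·(7 - 1) - 5 ≡ 11. → (1, 11)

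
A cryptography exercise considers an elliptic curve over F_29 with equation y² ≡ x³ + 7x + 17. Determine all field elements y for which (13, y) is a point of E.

x³ + 7x + 17 = 2305 ≡ 14 (mod 29).
14 is a non-residue mod 29; no y exists.

none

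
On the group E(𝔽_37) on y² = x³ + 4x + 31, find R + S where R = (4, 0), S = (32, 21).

(4, 0) + (32, 21). λ = (21 - 0)/(32 - 4) ≡ 21/28 mod 37. 28⁻¹ ≡ 4 (mod 37), so λ ≡ 10.
  x = λ² - 4 - 32 = 100 - 36 ≡ 27; y = λ·(4 - 27) - 0 ≡ 29. → (27, 29)

(27, 29)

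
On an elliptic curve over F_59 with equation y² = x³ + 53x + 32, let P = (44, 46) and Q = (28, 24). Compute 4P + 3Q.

(47, 21)

First 4P:
Double-and-add on 4 = (100)₂. Start with P = (44, 46) for the leading 1-bit.
double: tangent at (44, 46): λ = (3·44² + 53)/(2·46) ≡ 20/33. 33⁻¹ ≡ 34 (mod 59), so λ ≡ 20·34 ≡ 31.
  x = λ² - 44 - 44 = 961 - 88 ≡ 47; y = λ·(44 - 47) - 46 ≡ 38. → (47, 38)
double: tangent at (47, 38): λ = (3·47² + 53)/(2·38) ≡ 13/17. 17⁻¹ ≡ 7 (mod 59) since 17·7 = 119 ≡ 1, so λ ≡ 13·7 ≡ 32.
  x = λ² - 47 - 47 = 1024 - 94 ≡ 45; y = λ·(47 - 45) - 38 ≡ 26. → (45, 26)
4P = (45, 26).
Next 3Q:
Repeated addition: build up to 3Q.
2Q: tangent at (28, 24): λ = (3·28² + 53)/(2·24) ≡ 45/48. 48⁻¹ ≡ 16 (mod 59), so λ ≡ 45·16 ≡ 12.
  x = λ² - 28 - 28 = 144 - 56 ≡ 29; y = λ·(28 - 29) - 24 ≡ 23. → (29, 23)
3Q: (29, 23) + (28, 24). λ = (24 - 23)/(28 - 29) ≡ 1/58 mod 59. 58⁻¹ ≡ 58 (mod 59), so λ ≡ 58.
  x = λ² - 29 - 28 = 3364 - 57 ≡ 3; y = λ·(29 - 3) - 23 ≡ 10. → (3, 10)
3Q = (3, 10).
Finally 4P + 3Q:
(45, 26) + (3, 10). λ = (10 - 26)/(3 - 45) ≡ 43/17 mod 59. 17⁻¹ ≡ 7 (mod 59) since 17·7 = 119 ≡ 1, so λ ≡ 6.
  x = λ² - 45 - 3 = 36 - 48 ≡ 47; y = λ·(45 - 47) - 26 ≡ 21. → (47, 21)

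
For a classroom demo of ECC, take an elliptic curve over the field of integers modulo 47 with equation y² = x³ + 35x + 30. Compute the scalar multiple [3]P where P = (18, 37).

(12, 43)

Repeated addition: build up to 3P.
2P: tangent at (18, 37): λ = (3·18² + 35)/(2·37) ≡ 20/27. 27⁻¹ ≡ 7 (mod 47) since 27·7 = 189 ≡ 1, so λ ≡ 20·7 ≡ 46.
  x = λ² - 18 - 18 = 2116 - 36 ≡ 12; y = λ·(18 - 12) - 37 ≡ 4. → (12, 4)
3P: (12, 4) + (18, 37). λ = (37 - 4)/(18 - 12) ≡ 33/6 mod 47. 6⁻¹ ≡ 8 (mod 47) since 6·8 = 48 ≡ 1, so λ ≡ 29.
  x = λ² - 12 - 18 = 841 - 30 ≡ 12; y = λ·(12 - 12) - 4 ≡ 43. → (12, 43)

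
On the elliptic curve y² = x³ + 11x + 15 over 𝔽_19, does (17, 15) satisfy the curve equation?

no

y² = 15² ≡ 16; x³ + 11x + 15 = 5115 ≡ 4 (mod 19). 16 ≠ 4.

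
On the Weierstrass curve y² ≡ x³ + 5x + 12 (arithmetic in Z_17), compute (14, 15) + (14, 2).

The two points share x = 14 and their y-coordinates satisfy 15 + 2 ≡ 0 (mod 17), so they are inverses. Their sum is 𝒪.

O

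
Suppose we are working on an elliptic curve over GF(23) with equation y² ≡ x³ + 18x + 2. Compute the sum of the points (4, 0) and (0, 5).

(22, 11)

(4, 0) + (0, 5). λ = (5 - 0)/(0 - 4) ≡ 5/19 mod 23. 19⁻¹ ≡ 17 (mod 23), so λ ≡ 16.
  x = λ² - 4 - 0 = 256 - 4 ≡ 22; y = λ·(4 - 22) - 0 ≡ 11. → (22, 11)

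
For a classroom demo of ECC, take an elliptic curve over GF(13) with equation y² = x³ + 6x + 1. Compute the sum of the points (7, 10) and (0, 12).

(9, 11)

(7, 10) + (0, 12). λ = (12 - 10)/(0 - 7) ≡ 2/6 mod 13. 6⁻¹ ≡ 11 (mod 13) since 6·11 = 66 ≡ 1, so λ ≡ 9.
  x = λ² - 7 - 0 = 81 - 7 ≡ 9; y = λ·(7 - 9) - 10 ≡ 11. → (9, 11)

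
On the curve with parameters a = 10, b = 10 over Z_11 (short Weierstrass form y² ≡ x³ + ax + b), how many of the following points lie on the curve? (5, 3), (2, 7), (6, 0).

3

(5, 3): 3² ≡ 9, rhs ≡ 9 → on.
(2, 7): 7² ≡ 5, rhs ≡ 5 → on.
(6, 0): 0² ≡ 0, rhs ≡ 0 → on.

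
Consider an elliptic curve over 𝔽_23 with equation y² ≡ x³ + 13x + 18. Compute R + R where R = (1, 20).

(0, 8)

tangent at (1, 20): λ = (3·1² + 13)/(2·20) ≡ 16/17. 17⁻¹ ≡ 19 (mod 23), so λ ≡ 16·19 ≡ 5.
  x = λ² - 1 - 1 = 25 - 2 ≡ 0; y = λ·(1 - 0) - 20 ≡ 8. → (0, 8)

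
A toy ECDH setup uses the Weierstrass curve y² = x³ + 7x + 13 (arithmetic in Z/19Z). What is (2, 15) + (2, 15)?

tangent at (2, 15): λ = (3·2² + 7)/(2·15) ≡ 0/11. 11⁻¹ ≡ 7 (mod 19), so λ ≡ 0·7 ≡ 0.
  x = λ² - 2 - 2 = 0 - 4 ≡ 15; y = λ·(2 - 15) - 15 ≡ 4. → (15, 4)

(15, 4)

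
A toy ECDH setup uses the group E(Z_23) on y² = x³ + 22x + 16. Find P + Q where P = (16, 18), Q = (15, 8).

(16, 18) + (15, 8). λ = (8 - 18)/(15 - 16) ≡ 13/22 mod 23. 22⁻¹ ≡ 22 (mod 23) since 22·22 = 484 ≡ 1, so λ ≡ 10.
  x = λ² - 16 - 15 = 100 - 31 ≡ 0; y = λ·(16 - 0) - 18 ≡ 4. → (0, 4)

(0, 4)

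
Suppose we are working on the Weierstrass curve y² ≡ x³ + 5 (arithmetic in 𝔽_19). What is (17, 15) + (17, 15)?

(11, 14)

tangent at (17, 15): λ = (3·17² + 0)/(2·15) ≡ 12/11. 11⁻¹ ≡ 7 (mod 19), so λ ≡ 12·7 ≡ 8.
  x = λ² - 17 - 17 = 64 - 34 ≡ 11; y = λ·(17 - 11) - 15 ≡ 14. → (11, 14)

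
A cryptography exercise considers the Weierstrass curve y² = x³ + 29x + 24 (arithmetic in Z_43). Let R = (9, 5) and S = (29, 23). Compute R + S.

(9, 5) + (29, 23). λ = (23 - 5)/(29 - 9) ≡ 18/20 mod 43. 20⁻¹ ≡ 28 (mod 43), so λ ≡ 31.
  x = λ² - 9 - 29 = 961 - 38 ≡ 20; y = λ·(9 - 20) - 5 ≡ 41. → (20, 41)

(20, 41)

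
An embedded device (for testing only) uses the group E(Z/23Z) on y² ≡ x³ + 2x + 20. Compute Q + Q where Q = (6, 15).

tangent at (6, 15): λ = (3·6² + 2)/(2·15) ≡ 18/7. 7⁻¹ ≡ 10 (mod 23), so λ ≡ 18·10 ≡ 19.
  x = λ² - 6 - 6 = 361 - 12 ≡ 4; y = λ·(6 - 4) - 15 ≡ 0. → (4, 0)

(4, 0)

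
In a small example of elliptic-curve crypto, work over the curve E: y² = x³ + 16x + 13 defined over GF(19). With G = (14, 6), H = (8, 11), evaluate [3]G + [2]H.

(11, 0)

First 3G:
Repeated addition: build up to 3G.
2G: tangent at (14, 6): λ = (3·14² + 16)/(2·6) ≡ 15/12. 12⁻¹ ≡ 8 (mod 19) since 12·8 = 96 ≡ 1, so λ ≡ 15·8 ≡ 6.
  x = λ² - 14 - 14 = 36 - 28 ≡ 8; y = λ·(14 - 8) - 6 ≡ 11. → (8, 11)
3G: (8, 11) + (14, 6). λ = (6 - 11)/(14 - 8) ≡ 14/6 mod 19. 6⁻¹ ≡ 16 (mod 19), so λ ≡ 15.
  x = λ² - 8 - 14 = 225 - 22 ≡ 13; y = λ·(8 - 13) - 11 ≡ 9. → (13, 9)
3G = (13, 9).
Next 2H:
Repeated addition: build up to 2H.
2H: tangent at (8, 11): λ = (3·8² + 16)/(2·11) ≡ 18/3. 3⁻¹ ≡ 13 (mod 19), so λ ≡ 18·13 ≡ 6.
  x = λ² - 8 - 8 = 36 - 16 ≡ 1; y = λ·(8 - 1) - 11 ≡ 12. → (1, 12)
2H = (1, 12).
Finally 3G + 2H:
(13, 9) + (1, 12). λ = (12 - 9)/(1 - 13) ≡ 3/7 mod 19. 7⁻¹ ≡ 11 (mod 19), so λ ≡ 14.
  x = λ² - 13 - 1 = 196 - 14 ≡ 11; y = λ·(13 - 11) - 9 ≡ 0. → (11, 0)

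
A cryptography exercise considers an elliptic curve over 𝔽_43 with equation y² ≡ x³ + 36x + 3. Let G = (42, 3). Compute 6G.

(31, 6)

Double-and-add on 6 = (110)₂. Start with G = (42, 3) for the leading 1-bit.
double: tangent at (42, 3): λ = (3·42² + 36)/(2·3) ≡ 39/6. 6⁻¹ ≡ 36 (mod 43), so λ ≡ 39·36 ≡ 28.
  x = λ² - 42 - 42 = 784 - 84 ≡ 12; y = λ·(42 - 12) - 3 ≡ 20. → (12, 20)
add G: (12, 20) + (42, 3). λ = (3 - 20)/(42 - 12) ≡ 26/30 mod 43. 30⁻¹ ≡ 33 (mod 43), so λ ≡ 41.
  x = λ² - 12 - 42 = 1681 - 54 ≡ 36; y = λ·(12 - 36) - 20 ≡ 28. → (36, 28)
double: tangent at (36, 28): λ = (3·36² + 36)/(2·28) ≡ 11/13. 13⁻¹ ≡ 10 (mod 43) since 13·10 = 130 ≡ 1, so λ ≡ 11·10 ≡ 24.
  x = λ² - 36 - 36 = 576 - 72 ≡ 31; y = λ·(36 - 31) - 28 ≡ 6. → (31, 6)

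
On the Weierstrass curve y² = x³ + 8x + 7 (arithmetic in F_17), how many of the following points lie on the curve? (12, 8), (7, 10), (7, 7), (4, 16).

(12, 8): 8² ≡ 13, rhs ≡ 12 → off.
(7, 10): 10² ≡ 15, rhs ≡ 15 → on.
(7, 7): 7² ≡ 15, rhs ≡ 15 → on.
(4, 16): 16² ≡ 1, rhs ≡ 1 → on.

3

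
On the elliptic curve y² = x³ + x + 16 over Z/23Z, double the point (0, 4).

(9, 15)

tangent at (0, 4): λ = (3·0² + 1)/(2·4) ≡ 1/8. 8⁻¹ ≡ 3 (mod 23), so λ ≡ 1·3 ≡ 3.
  x = λ² - 0 - 0 = 9 - 0 ≡ 9; y = λ·(0 - 9) - 4 ≡ 15. → (9, 15)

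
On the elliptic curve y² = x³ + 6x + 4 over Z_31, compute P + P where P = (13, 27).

tangent at (13, 27): λ = (3·13² + 6)/(2·27) ≡ 17/23. 23⁻¹ ≡ 27 (mod 31) since 23·27 = 621 ≡ 1, so λ ≡ 17·27 ≡ 25.
  x = λ² - 13 - 13 = 625 - 26 ≡ 10; y = λ·(13 - 10) - 27 ≡ 17. → (10, 17)

(10, 17)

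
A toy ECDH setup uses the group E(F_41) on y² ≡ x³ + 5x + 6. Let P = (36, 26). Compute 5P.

Double-and-add on 5 = (101)₂. Start with P = (36, 26) for the leading 1-bit.
double: tangent at (36, 26): λ = (3·36² + 5)/(2·26) ≡ 39/11. 11⁻¹ ≡ 15 (mod 41) since 11·15 = 165 ≡ 1, so λ ≡ 39·15 ≡ 11.
  x = λ² - 36 - 36 = 121 - 72 ≡ 8; y = λ·(36 - 8) - 26 ≡ 36. → (8, 36)
double: tangent at (8, 36): λ = (3·8² + 5)/(2·36) ≡ 33/31. 31⁻¹ ≡ 4 (mod 41), so λ ≡ 33·4 ≡ 9.
  x = λ² - 8 - 8 = 81 - 16 ≡ 24; y = λ·(8 - 24) - 36 ≡ 25. → (24, 25)
add P: (24, 25) + (36, 26). λ = (26 - 25)/(36 - 24) ≡ 1/12 mod 41. 12⁻¹ ≡ 24 (mod 41), so λ ≡ 24.
  x = λ² - 24 - 36 = 576 - 60 ≡ 24; y = λ·(24 - 24) - 25 ≡ 16. → (24, 16)

(24, 16)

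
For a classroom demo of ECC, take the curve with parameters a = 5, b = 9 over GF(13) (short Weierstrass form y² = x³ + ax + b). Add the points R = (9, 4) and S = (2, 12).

(9, 4) + (2, 12). λ = (12 - 4)/(2 - 9) ≡ 8/6 mod 13. 6⁻¹ ≡ 11 (mod 13), so λ ≡ 10.
  x = λ² - 9 - 2 = 100 - 11 ≡ 11; y = λ·(9 - 11) - 4 ≡ 2. → (11, 2)

(11, 2)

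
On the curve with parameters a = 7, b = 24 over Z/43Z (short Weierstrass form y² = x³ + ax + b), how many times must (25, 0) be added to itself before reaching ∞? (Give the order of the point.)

2

2P: (25, 0) + (25, 0): same x and y₁ ≡ -y₂, so the sum is ∞.
2P = ∞, so the order is 2.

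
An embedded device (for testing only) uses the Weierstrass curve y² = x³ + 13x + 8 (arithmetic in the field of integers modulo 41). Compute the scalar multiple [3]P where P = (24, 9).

Repeated addition: build up to 3P.
2P: tangent at (24, 9): λ = (3·24² + 13)/(2·9) ≡ 19/18. 18⁻¹ ≡ 16 (mod 41) since 18·16 = 288 ≡ 1, so λ ≡ 19·16 ≡ 17.
  x = λ² - 24 - 24 = 289 - 48 ≡ 36; y = λ·(24 - 36) - 9 ≡ 33. → (36, 33)
3P: (36, 33) + (24, 9). λ = (9 - 33)/(24 - 36) ≡ 17/29 mod 41. 29⁻¹ ≡ 17 (mod 41) since 29·17 = 493 ≡ 1, so λ ≡ 2.
  x = λ² - 36 - 24 = 4 - 60 ≡ 26; y = λ·(36 - 26) - 33 ≡ 28. → (26, 28)

(26, 28)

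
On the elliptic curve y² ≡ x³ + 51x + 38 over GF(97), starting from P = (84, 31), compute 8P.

(48, 49)

Repeated addition: build up to 8P.
2P: tangent at (84, 31): λ = (3·84² + 51)/(2·31) ≡ 73/62. 62⁻¹ ≡ 36 (mod 97), so λ ≡ 73·36 ≡ 9.
  x = λ² - 84 - 84 = 81 - 168 ≡ 10; y = λ·(84 - 10) - 31 ≡ 53. → (10, 53)
3P: (10, 53) + (84, 31). λ = (31 - 53)/(84 - 10) ≡ 75/74 mod 97. 74⁻¹ ≡ 59 (mod 97), so λ ≡ 60.
  x = λ² - 10 - 84 = 3600 - 94 ≡ 14; y = λ·(10 - 14) - 53 ≡ 95. → (14, 95)
4P: (14, 95) + (84, 31). λ = (31 - 95)/(84 - 14) ≡ 33/70 mod 97. 70⁻¹ ≡ 79 (mod 97) since 70·79 = 5530 ≡ 1, so λ ≡ 85.
  x = λ² - 14 - 84 = 7225 - 98 ≡ 46; y = λ·(14 - 46) - 95 ≡ 95. → (46, 95)
5P: (46, 95) + (84, 31). λ = (31 - 95)/(84 - 46) ≡ 33/38 mod 97. 38⁻¹ ≡ 23 (mod 97) since 38·23 = 874 ≡ 1, so λ ≡ 80.
  x = λ² - 46 - 84 = 6400 - 130 ≡ 62; y = λ·(46 - 62) - 95 ≡ 80. → (62, 80)
6P: (62, 80) + (84, 31). λ = (31 - 80)/(84 - 62) ≡ 48/22 mod 97. 22⁻¹ ≡ 75 (mod 97) since 22·75 = 1650 ≡ 1, so λ ≡ 11.
  x = λ² - 62 - 84 = 121 - 146 ≡ 72; y = λ·(62 - 72) - 80 ≡ 4. → (72, 4)
7P: (72, 4) + (84, 31). λ = (31 - 4)/(84 - 72) ≡ 27/12 mod 97. 12⁻¹ ≡ 89 (mod 97), so λ ≡ 75.
  x = λ² - 72 - 84 = 5625 - 156 ≡ 37; y = λ·(72 - 37) - 4 ≡ 2. → (37, 2)
8P: (37, 2) + (84, 31). λ = (31 - 2)/(84 - 37) ≡ 29/47 mod 97. 47⁻¹ ≡ 64 (mod 97) since 47·64 = 3008 ≡ 1, so λ ≡ 13.
  x = λ² - 37 - 84 = 169 - 121 ≡ 48; y = λ·(37 - 48) - 2 ≡ 49. → (48, 49)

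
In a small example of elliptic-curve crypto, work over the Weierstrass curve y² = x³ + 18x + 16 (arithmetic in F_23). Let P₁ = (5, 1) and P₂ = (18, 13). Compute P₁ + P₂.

(5, 1) + (18, 13). λ = (13 - 1)/(18 - 5) ≡ 12/13 mod 23. 13⁻¹ ≡ 16 (mod 23), so λ ≡ 8.
  x = λ² - 5 - 18 = 64 - 23 ≡ 18; y = λ·(5 - 18) - 1 ≡ 10. → (18, 10)

(18, 10)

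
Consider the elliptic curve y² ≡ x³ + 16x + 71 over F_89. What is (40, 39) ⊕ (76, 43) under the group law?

(40, 39) + (76, 43). λ = (43 - 39)/(76 - 40) ≡ 4/36 mod 89. 36⁻¹ ≡ 47 (mod 89), so λ ≡ 10.
  x = λ² - 40 - 76 = 100 - 116 ≡ 73; y = λ·(40 - 73) - 39 ≡ 76. → (73, 76)

(73, 76)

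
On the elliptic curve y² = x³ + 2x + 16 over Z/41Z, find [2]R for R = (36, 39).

(9, 5)

tangent at (36, 39): λ = (3·36² + 2)/(2·39) ≡ 36/37. 37⁻¹ ≡ 10 (mod 41) since 37·10 = 370 ≡ 1, so λ ≡ 36·10 ≡ 32.
  x = λ² - 36 - 36 = 1024 - 72 ≡ 9; y = λ·(36 - 9) - 39 ≡ 5. → (9, 5)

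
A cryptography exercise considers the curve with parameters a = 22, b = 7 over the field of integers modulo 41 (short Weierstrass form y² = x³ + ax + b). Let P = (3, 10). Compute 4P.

Repeated addition: build up to 4P.
2P: tangent at (3, 10): λ = (3·3² + 22)/(2·10) ≡ 8/20. 20⁻¹ ≡ 39 (mod 41) since 20·39 = 780 ≡ 1, so λ ≡ 8·39 ≡ 25.
  x = λ² - 3 - 3 = 625 - 6 ≡ 4; y = λ·(3 - 4) - 10 ≡ 6. → (4, 6)
3P: (4, 6) + (3, 10). λ = (10 - 6)/(3 - 4) ≡ 4/40 mod 41. 40⁻¹ ≡ 40 (mod 41) since 40·40 = 1600 ≡ 1, so λ ≡ 37.
  x = λ² - 4 - 3 = 1369 - 7 ≡ 9; y = λ·(4 - 9) - 6 ≡ 14. → (9, 14)
4P: (9, 14) + (3, 10). λ = (10 - 14)/(3 - 9) ≡ 37/35 mod 41. 35⁻¹ ≡ 34 (mod 41), so λ ≡ 28.
  x = λ² - 9 - 3 = 784 - 12 ≡ 34; y = λ·(9 - 34) - 14 ≡ 24. → (34, 24)

(34, 24)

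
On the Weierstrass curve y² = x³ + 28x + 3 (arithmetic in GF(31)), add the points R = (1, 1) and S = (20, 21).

(30, 6)

(1, 1) + (20, 21). λ = (21 - 1)/(20 - 1) ≡ 20/19 mod 31. 19⁻¹ ≡ 18 (mod 31), so λ ≡ 19.
  x = λ² - 1 - 20 = 361 - 21 ≡ 30; y = λ·(1 - 30) - 1 ≡ 6. → (30, 6)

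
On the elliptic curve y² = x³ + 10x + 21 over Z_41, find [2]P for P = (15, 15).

(21, 12)

tangent at (15, 15): λ = (3·15² + 10)/(2·15) ≡ 29/30. 30⁻¹ ≡ 26 (mod 41) since 30·26 = 780 ≡ 1, so λ ≡ 29·26 ≡ 16.
  x = λ² - 15 - 15 = 256 - 30 ≡ 21; y = λ·(15 - 21) - 15 ≡ 12. → (21, 12)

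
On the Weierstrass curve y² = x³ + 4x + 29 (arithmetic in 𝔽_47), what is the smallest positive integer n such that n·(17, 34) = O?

2P: tangent at (17, 34): λ = (3·17² + 4)/(2·34) ≡ 25/21. 21⁻¹ ≡ 9 (mod 47), so λ ≡ 25·9 ≡ 37.
  x = λ² - 17 - 17 = 1369 - 34 ≡ 19; y = λ·(17 - 19) - 34 ≡ 33. → (19, 33)
3P: (19, 33) + (17, 34). λ = (34 - 33)/(17 - 19) ≡ 1/45 mod 47. 45⁻¹ ≡ 23 (mod 47), so λ ≡ 23.
  x = λ² - 19 - 17 = 529 - 36 ≡ 23; y = λ·(19 - 23) - 33 ≡ 16. → (23, 16)
4P: (23, 16) + (17, 34). λ = (34 - 16)/(17 - 23) ≡ 18/41 mod 47. 41⁻¹ ≡ 39 (mod 47), so λ ≡ 44.
  x = λ² - 23 - 17 = 1936 - 40 ≡ 16; y = λ·(23 - 16) - 16 ≡ 10. → (16, 10)
5P: (16, 10) + (17, 34). λ = (34 - 10)/(17 - 16) ≡ 24/1 mod 47. 1⁻¹ ≡ 1 (mod 47), so λ ≡ 24.
  x = λ² - 16 - 17 = 576 - 33 ≡ 26; y = λ·(16 - 26) - 10 ≡ 32. → (26, 32)
6P: (26, 32) + (17, 34). λ = (34 - 32)/(17 - 26) ≡ 2/38 mod 47. 38⁻¹ ≡ 26 (mod 47), so λ ≡ 5.
  x = λ² - 26 - 17 = 25 - 43 ≡ 29; y = λ·(26 - 29) - 32 ≡ 0. → (29, 0)
7P: (29, 0) + (17, 34). λ = (34 - 0)/(17 - 29) ≡ 34/35 mod 47. 35⁻¹ ≡ 43 (mod 47) since 35·43 = 1505 ≡ 1, so λ ≡ 5.
  x = λ² - 29 - 17 = 25 - 46 ≡ 26; y = λ·(29 - 26) - 0 ≡ 15. → (26, 15)
8P: (26, 15) + (17, 34). λ = (34 - 15)/(17 - 26) ≡ 19/38 mod 47. 38⁻¹ ≡ 26 (mod 47), so λ ≡ 24.
  x = λ² - 26 - 17 = 576 - 43 ≡ 16; y = λ·(26 - 16) - 15 ≡ 37. → (16, 37)
9P: (16, 37) + (17, 34). λ = (34 - 37)/(17 - 16) ≡ 44/1 mod 47. 1⁻¹ ≡ 1 (mod 47) since 1·1 = 1 ≡ 1, so λ ≡ 44.
  x = λ² - 16 - 17 = 1936 - 33 ≡ 23; y = λ·(16 - 23) - 37 ≡ 31. → (23, 31)
10P: (23, 31) + (17, 34). λ = (34 - 31)/(17 - 23) ≡ 3/41 mod 47. 41⁻¹ ≡ 39 (mod 47), so λ ≡ 23.
  x = λ² - 23 - 17 = 529 - 40 ≡ 19; y = λ·(23 - 19) - 31 ≡ 14. → (19, 14)
11P: (19, 14) + (17, 34). λ = (34 - 14)/(17 - 19) ≡ 20/45 mod 47. 45⁻¹ ≡ 23 (mod 47), so λ ≡ 37.
  x = λ² - 19 - 17 = 1369 - 36 ≡ 17; y = λ·(19 - 17) - 14 ≡ 13. → (17, 13)
12P: (17, 13) + (17, 34): same x and y₁ ≡ -y₂, so the sum is O.
12P = O, so the order is 12.

12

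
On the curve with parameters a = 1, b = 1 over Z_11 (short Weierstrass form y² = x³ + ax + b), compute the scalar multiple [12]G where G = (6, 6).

Double-and-add on 12 = (1100)₂. Start with G = (6, 6) for the leading 1-bit.
double: tangent at (6, 6): λ = (3·6² + 1)/(2·6) ≡ 10/1. 1⁻¹ ≡ 1 (mod 11), so λ ≡ 10·1 ≡ 10.
  x = λ² - 6 - 6 = 100 - 12 ≡ 0; y = λ·(6 - 0) - 6 ≡ 10. → (0, 10)
add G: (0, 10) + (6, 6). λ = (6 - 10)/(6 - 0) ≡ 7/6 mod 11. 6⁻¹ ≡ 2 (mod 11), so λ ≡ 3.
  x = λ² - 0 - 6 = 9 - 6 ≡ 3; y = λ·(0 - 3) - 10 ≡ 3. → (3, 3)
double: tangent at (3, 3): λ = (3·3² + 1)/(2·3) ≡ 6/6. 6⁻¹ ≡ 2 (mod 11) since 6·2 = 12 ≡ 1, so λ ≡ 6·2 ≡ 1.
  x = λ² - 3 - 3 = 1 - 6 ≡ 6; y = λ·(3 - 6) - 3 ≡ 5. → (6, 5)
double: tangent at (6, 5): λ = (3·6² + 1)/(2·5) ≡ 10/10. 10⁻¹ ≡ 10 (mod 11), so λ ≡ 10·10 ≡ 1.
  x = λ² - 6 - 6 = 1 - 12 ≡ 0; y = λ·(6 - 0) - 5 ≡ 1. → (0, 1)

(0, 1)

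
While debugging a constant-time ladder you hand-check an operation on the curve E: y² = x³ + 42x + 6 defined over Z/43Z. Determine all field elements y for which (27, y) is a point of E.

x³ + 42x + 6 = 20823 ≡ 11 (mod 43).
Square roots of 11 mod 43: 21 and 22 (since 21² = 441 ≡ 11).

21, 22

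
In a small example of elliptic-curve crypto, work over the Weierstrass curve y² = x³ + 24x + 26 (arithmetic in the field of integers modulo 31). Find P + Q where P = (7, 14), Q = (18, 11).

(3, 30)

(7, 14) + (18, 11). λ = (11 - 14)/(18 - 7) ≡ 28/11 mod 31. 11⁻¹ ≡ 17 (mod 31), so λ ≡ 11.
  x = λ² - 7 - 18 = 121 - 25 ≡ 3; y = λ·(7 - 3) - 14 ≡ 30. → (3, 30)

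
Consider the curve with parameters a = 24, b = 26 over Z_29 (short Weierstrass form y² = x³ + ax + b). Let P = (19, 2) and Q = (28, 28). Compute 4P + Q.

First 4P:
Repeated addition: build up to 4P.
2P: tangent at (19, 2): λ = (3·19² + 24)/(2·2) ≡ 5/4. 4⁻¹ ≡ 22 (mod 29) since 4·22 = 88 ≡ 1, so λ ≡ 5·22 ≡ 23.
  x = λ² - 19 - 19 = 529 - 38 ≡ 27; y = λ·(19 - 27) - 2 ≡ 17. → (27, 17)
3P: (27, 17) + (19, 2). λ = (2 - 17)/(19 - 27) ≡ 14/21 mod 29. 21⁻¹ ≡ 18 (mod 29), so λ ≡ 20.
  x = λ² - 27 - 19 = 400 - 46 ≡ 6; y = λ·(27 - 6) - 17 ≡ 26. → (6, 26)
4P: (6, 26) + (19, 2). λ = (2 - 26)/(19 - 6) ≡ 5/13 mod 29. 13⁻¹ ≡ 9 (mod 29), so λ ≡ 16.
  x = λ² - 6 - 19 = 256 - 25 ≡ 28; y = λ·(6 - 28) - 26 ≡ 28. → (28, 28)
4P = (28, 28).
Finally 4P + Q:
tangent at (28, 28): λ = (3·28² + 24)/(2·28) ≡ 27/27. 27⁻¹ ≡ 14 (mod 29), so λ ≡ 27·14 ≡ 1.
  x = λ² - 28 - 28 = 1 - 56 ≡ 3; y = λ·(28 - 3) - 28 ≡ 26. → (3, 26)

(3, 26)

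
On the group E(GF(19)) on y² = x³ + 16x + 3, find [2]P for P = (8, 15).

tangent at (8, 15): λ = (3·8² + 16)/(2·15) ≡ 18/11. 11⁻¹ ≡ 7 (mod 19) since 11·7 = 77 ≡ 1, so λ ≡ 18·7 ≡ 12.
  x = λ² - 8 - 8 = 144 - 16 ≡ 14; y = λ·(8 - 14) - 15 ≡ 8. → (14, 8)

(14, 8)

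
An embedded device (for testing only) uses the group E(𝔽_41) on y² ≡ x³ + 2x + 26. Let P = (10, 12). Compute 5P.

(24, 9)

Double-and-add on 5 = (101)₂. Start with P = (10, 12) for the leading 1-bit.
double: tangent at (10, 12): λ = (3·10² + 2)/(2·12) ≡ 15/24. 24⁻¹ ≡ 12 (mod 41), so λ ≡ 15·12 ≡ 16.
  x = λ² - 10 - 10 = 256 - 20 ≡ 31; y = λ·(10 - 31) - 12 ≡ 21. → (31, 21)
double: tangent at (31, 21): λ = (3·31² + 2)/(2·21) ≡ 15/1. 1⁻¹ ≡ 1 (mod 41) since 1·1 = 1 ≡ 1, so λ ≡ 15·1 ≡ 15.
  x = λ² - 31 - 31 = 225 - 62 ≡ 40; y = λ·(31 - 40) - 21 ≡ 8. → (40, 8)
add P: (40, 8) + (10, 12). λ = (12 - 8)/(10 - 40) ≡ 4/11 mod 41. 11⁻¹ ≡ 15 (mod 41), so λ ≡ 19.
  x = λ² - 40 - 10 = 361 - 50 ≡ 24; y = λ·(40 - 24) - 8 ≡ 9. → (24, 9)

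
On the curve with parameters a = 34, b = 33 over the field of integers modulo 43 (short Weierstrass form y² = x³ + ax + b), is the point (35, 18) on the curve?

y² = 18² ≡ 23; x³ + 34x + 33 = 44098 ≡ 23 (mod 43). 23 = 23.

yes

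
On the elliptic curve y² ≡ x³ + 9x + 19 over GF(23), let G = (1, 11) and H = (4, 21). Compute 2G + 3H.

First 2G:
Repeated addition: build up to 2G.
2G: tangent at (1, 11): λ = (3·1² + 9)/(2·11) ≡ 12/22. 22⁻¹ ≡ 22 (mod 23) since 22·22 = 484 ≡ 1, so λ ≡ 12·22 ≡ 11.
  x = λ² - 1 - 1 = 121 - 2 ≡ 4; y = λ·(1 - 4) - 11 ≡ 2. → (4, 2)
2G = (4, 2).
Next 3H:
Repeated addition: build up to 3H.
2H: tangent at (4, 21): λ = (3·4² + 9)/(2·21) ≡ 11/19. 19⁻¹ ≡ 17 (mod 23), so λ ≡ 11·17 ≡ 3.
  x = λ² - 4 - 4 = 9 - 8 ≡ 1; y = λ·(4 - 1) - 21 ≡ 11. → (1, 11)
3H: (1, 11) + (4, 21). λ = (21 - 11)/(4 - 1) ≡ 10/3 mod 23. 3⁻¹ ≡ 8 (mod 23) since 3·8 = 24 ≡ 1, so λ ≡ 11.
  x = λ² - 1 - 4 = 121 - 5 ≡ 1; y = λ·(1 - 1) - 11 ≡ 12. → (1, 12)
3H = (1, 12).
Finally 2G + 3H:
(4, 2) + (1, 12). λ = (12 - 2)/(1 - 4) ≡ 10/20 mod 23. 20⁻¹ ≡ 15 (mod 23), so λ ≡ 12.
  x = λ² - 4 - 1 = 144 - 5 ≡ 1; y = λ·(4 - 1) - 2 ≡ 11. → (1, 11)

(1, 11)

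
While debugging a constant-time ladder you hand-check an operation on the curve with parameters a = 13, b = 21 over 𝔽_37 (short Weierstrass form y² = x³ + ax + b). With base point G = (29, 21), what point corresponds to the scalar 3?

(4, 10)

Repeated addition: build up to 3G.
2G: tangent at (29, 21): λ = (3·29² + 13)/(2·21) ≡ 20/5. 5⁻¹ ≡ 15 (mod 37), so λ ≡ 20·15 ≡ 4.
  x = λ² - 29 - 29 = 16 - 58 ≡ 32; y = λ·(29 - 32) - 21 ≡ 4. → (32, 4)
3G: (32, 4) + (29, 21). λ = (21 - 4)/(29 - 32) ≡ 17/34 mod 37. 34⁻¹ ≡ 12 (mod 37) since 34·12 = 408 ≡ 1, so λ ≡ 19.
  x = λ² - 32 - 29 = 361 - 61 ≡ 4; y = λ·(32 - 4) - 4 ≡ 10. → (4, 10)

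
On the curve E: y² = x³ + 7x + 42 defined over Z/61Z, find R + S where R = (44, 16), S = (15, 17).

(44, 16) + (15, 17). λ = (17 - 16)/(15 - 44) ≡ 1/32 mod 61. 32⁻¹ ≡ 21 (mod 61), so λ ≡ 21.
  x = λ² - 44 - 15 = 441 - 59 ≡ 16; y = λ·(44 - 16) - 16 ≡ 23. → (16, 23)

(16, 23)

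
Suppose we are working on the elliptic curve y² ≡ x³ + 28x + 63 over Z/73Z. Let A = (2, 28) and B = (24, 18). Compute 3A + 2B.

(6, 70)

First 3A:
Repeated addition: build up to 3A.
2A: tangent at (2, 28): λ = (3·2² + 28)/(2·28) ≡ 40/56. 56⁻¹ ≡ 30 (mod 73), so λ ≡ 40·30 ≡ 32.
  x = λ² - 2 - 2 = 1024 - 4 ≡ 71; y = λ·(2 - 71) - 28 ≡ 27. → (71, 27)
3A: (71, 27) + (2, 28). λ = (28 - 27)/(2 - 71) ≡ 1/4 mod 73. 4⁻¹ ≡ 55 (mod 73), so λ ≡ 55.
  x = λ² - 71 - 2 = 3025 - 73 ≡ 32; y = λ·(71 - 32) - 27 ≡ 1. → (32, 1)
3A = (32, 1).
Next 2B:
Repeated addition: build up to 2B.
2B: tangent at (24, 18): λ = (3·24² + 28)/(2·18) ≡ 4/36. 36⁻¹ ≡ 71 (mod 73), so λ ≡ 4·71 ≡ 65.
  x = λ² - 24 - 24 = 4225 - 48 ≡ 16; y = λ·(24 - 16) - 18 ≡ 64. → (16, 64)
2B = (16, 64).
Finally 3A + 2B:
(32, 1) + (16, 64). λ = (64 - 1)/(16 - 32) ≡ 63/57 mod 73. 57⁻¹ ≡ 41 (mod 73), so λ ≡ 28.
  x = λ² - 32 - 16 = 784 - 48 ≡ 6; y = λ·(32 - 6) - 1 ≡ 70. → (6, 70)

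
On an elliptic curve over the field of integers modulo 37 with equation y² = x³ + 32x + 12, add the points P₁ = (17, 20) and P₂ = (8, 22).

(2, 26)

(17, 20) + (8, 22). λ = (22 - 20)/(8 - 17) ≡ 2/28 mod 37. 28⁻¹ ≡ 4 (mod 37), so λ ≡ 8.
  x = λ² - 17 - 8 = 64 - 25 ≡ 2; y = λ·(17 - 2) - 20 ≡ 26. → (2, 26)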